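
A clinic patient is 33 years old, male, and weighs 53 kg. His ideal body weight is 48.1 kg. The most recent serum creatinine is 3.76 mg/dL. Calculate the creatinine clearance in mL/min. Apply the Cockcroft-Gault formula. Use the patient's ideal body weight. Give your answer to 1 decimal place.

CrCl = (140 − 33) × 48.1 / (72 × 3.76) = 5146.7 / 270.72 ≈ 19.0 mL/min

19.0 mL/min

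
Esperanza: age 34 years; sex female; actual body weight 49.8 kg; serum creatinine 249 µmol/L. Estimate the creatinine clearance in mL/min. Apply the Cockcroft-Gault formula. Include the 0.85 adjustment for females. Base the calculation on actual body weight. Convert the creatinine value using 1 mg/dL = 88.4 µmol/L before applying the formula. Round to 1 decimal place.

SCr = 249 / 88.4 = 2.817 mg/dL
CrCl = (140 − 34) × 49.8 / (72 × 2.817) × 0.85 = 5278.8 / 202.82 × 0.85 ≈ 22.1 mL/min

22.1 mL/min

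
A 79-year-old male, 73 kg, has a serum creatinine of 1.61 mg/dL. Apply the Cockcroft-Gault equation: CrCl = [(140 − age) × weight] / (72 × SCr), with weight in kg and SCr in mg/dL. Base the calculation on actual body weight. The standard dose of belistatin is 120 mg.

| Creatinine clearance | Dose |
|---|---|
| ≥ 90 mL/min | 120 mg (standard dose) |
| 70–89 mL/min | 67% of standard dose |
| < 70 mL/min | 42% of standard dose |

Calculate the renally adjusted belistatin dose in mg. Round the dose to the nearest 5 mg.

50 mg

CrCl = (140 − 79) × 73 / (72 × 1.61) = 4453.0 / 115.92 ≈ 38.4 mL/min
CrCl ≈ 38 mL/min → bracket < 70 mL/min.
42% of 120 mg = 50.4 mg → 50 mg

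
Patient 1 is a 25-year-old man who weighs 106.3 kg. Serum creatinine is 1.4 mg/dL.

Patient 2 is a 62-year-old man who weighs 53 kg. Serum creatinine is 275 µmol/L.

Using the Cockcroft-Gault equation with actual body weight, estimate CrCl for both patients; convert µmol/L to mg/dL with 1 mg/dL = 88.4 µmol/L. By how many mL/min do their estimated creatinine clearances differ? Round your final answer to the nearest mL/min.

Patient 1: CrCl = (140 − 25) × 106.3 / (72 × 1.4) = 12224.5 / 100.80 ≈ 121.3 mL/min
Patient 2: SCr = 275 / 88.4 = 3.111 mg/dL
Patient 2: CrCl = (140 − 62) × 53 / (72 × 3.111) = 4134.0 / 223.99 ≈ 18.5 mL/min
|121.3 − 18.5| = 102.8 mL/min

103 mL/min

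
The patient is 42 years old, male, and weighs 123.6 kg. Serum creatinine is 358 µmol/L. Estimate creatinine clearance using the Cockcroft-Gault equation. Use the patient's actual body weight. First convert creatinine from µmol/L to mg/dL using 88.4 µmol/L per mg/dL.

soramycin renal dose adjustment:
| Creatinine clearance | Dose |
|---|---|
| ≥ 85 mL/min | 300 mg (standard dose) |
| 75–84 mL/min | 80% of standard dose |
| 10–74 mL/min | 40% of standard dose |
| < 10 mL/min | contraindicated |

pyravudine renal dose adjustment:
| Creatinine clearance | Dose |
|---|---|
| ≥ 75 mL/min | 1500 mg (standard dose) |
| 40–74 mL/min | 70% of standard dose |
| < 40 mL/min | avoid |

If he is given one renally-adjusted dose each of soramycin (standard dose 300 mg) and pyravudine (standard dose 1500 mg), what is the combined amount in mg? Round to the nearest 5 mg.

SCr = 358 / 88.4 = 4.05 mg/dL
CrCl = (140 − 42) × 123.6 / (72 × 4.05) = 12112.8 / 291.60 ≈ 41.5 mL/min
CrCl ≈ 42 mL/min.
soramycin: 10–74 mL/min → 40% of 300 mg = 120 mg.
pyravudine: 40–74 mL/min → 70% of 1500 mg = 1050 mg.
Total = 120 + 1050 = 1170 mg.

1170 mg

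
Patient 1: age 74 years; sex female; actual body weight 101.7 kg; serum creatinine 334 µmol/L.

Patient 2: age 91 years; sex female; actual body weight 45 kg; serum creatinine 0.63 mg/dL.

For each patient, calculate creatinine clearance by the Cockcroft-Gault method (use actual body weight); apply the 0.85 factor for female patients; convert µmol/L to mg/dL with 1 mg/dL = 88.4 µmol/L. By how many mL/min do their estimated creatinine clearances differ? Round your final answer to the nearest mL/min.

20 mL/min

Patient 1: SCr = 334 / 88.4 = 3.778 mg/dL
Patient 1: CrCl = (140 − 74) × 101.7 / (72 × 3.778) × 0.85 = 6712.2 / 272.02 × 0.85 ≈ 21.0 mL/min
Patient 2: CrCl = (140 − 91) × 45 / (72 × 0.63) × 0.85 = 2205.0 / 45.36 × 0.85 ≈ 41.3 mL/min
|21.0 − 41.3| = 20.3 mL/min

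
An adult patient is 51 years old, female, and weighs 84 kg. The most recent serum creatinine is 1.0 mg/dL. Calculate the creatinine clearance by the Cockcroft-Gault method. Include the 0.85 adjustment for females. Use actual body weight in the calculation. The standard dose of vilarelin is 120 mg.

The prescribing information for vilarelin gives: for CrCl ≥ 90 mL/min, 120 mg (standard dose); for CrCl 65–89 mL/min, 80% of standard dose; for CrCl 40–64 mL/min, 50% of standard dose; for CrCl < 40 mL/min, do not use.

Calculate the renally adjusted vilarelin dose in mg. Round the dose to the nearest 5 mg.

CrCl = (140 − 51) × 84 / (72 × 1) × 0.85 = 7476.0 / 72.00 × 0.85 ≈ 88.3 mL/min
CrCl ≈ 88 mL/min → bracket 65–89 mL/min.
80% of 120 mg = 96 mg → 95 mg

95 mg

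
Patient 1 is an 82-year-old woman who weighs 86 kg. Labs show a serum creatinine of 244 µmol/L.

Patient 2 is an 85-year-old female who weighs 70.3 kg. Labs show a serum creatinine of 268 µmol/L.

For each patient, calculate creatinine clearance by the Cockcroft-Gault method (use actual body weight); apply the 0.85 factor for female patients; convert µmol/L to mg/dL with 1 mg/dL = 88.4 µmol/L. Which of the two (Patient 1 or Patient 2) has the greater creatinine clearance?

Patient 1

Patient 1: SCr = 244 / 88.4 = 2.76 mg/dL
Patient 1: CrCl = (140 − 82) × 86 / (72 × 2.76) × 0.85 = 4988.0 / 198.72 × 0.85 ≈ 21.3 mL/min
Patient 2: SCr = 268 / 88.4 = 3.032 mg/dL
Patient 2: CrCl = (140 − 85) × 70.3 / (72 × 3.032) × 0.85 = 3866.5 / 218.30 × 0.85 ≈ 15.1 mL/min
21.3 vs 15.1 mL/min → Patient 1 is higher.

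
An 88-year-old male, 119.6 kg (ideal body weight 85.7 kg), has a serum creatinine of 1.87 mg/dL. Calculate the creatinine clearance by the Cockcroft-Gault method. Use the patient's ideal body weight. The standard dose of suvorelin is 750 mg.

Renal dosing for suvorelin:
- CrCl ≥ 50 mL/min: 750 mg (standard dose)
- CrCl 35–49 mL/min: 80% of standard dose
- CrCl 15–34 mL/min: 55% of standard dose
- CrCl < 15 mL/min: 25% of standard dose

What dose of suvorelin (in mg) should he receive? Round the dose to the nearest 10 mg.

410 mg

CrCl = (140 − 88) × 85.7 / (72 × 1.87) = 4456.4 / 134.64 ≈ 33.1 mL/min
CrCl ≈ 33 mL/min → bracket 15–34 mL/min.
55% of 750 mg = 412.5 mg → 410 mg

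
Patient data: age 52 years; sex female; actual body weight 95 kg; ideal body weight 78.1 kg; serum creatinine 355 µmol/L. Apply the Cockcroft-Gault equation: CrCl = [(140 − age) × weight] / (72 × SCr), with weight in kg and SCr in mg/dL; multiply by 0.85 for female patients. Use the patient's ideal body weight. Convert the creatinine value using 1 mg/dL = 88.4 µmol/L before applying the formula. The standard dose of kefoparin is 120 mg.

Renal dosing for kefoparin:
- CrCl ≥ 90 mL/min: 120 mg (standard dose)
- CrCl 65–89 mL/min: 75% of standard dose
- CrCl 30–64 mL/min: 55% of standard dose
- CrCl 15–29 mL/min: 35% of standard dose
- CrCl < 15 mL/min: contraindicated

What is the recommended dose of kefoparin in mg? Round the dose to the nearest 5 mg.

SCr = 355 / 88.4 = 4.016 mg/dL
CrCl = (140 − 52) × 78.1 / (72 × 4.016) × 0.85 = 6872.8 / 289.15 × 0.85 ≈ 20.2 mL/min
CrCl ≈ 20 mL/min → bracket 15–29 mL/min.
35% of 120 mg = 42 mg → 40 mg

40 mg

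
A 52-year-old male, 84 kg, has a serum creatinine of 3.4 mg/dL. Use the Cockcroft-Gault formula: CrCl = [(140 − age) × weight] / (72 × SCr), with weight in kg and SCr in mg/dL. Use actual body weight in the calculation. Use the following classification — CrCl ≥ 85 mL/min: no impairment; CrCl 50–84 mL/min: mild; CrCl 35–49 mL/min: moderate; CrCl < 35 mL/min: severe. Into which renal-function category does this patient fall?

severe

CrCl = (140 − 52) × 84 / (72 × 3.4) = 7392.0 / 244.80 ≈ 30.2 mL/min
30 mL/min falls in the 'severe' range.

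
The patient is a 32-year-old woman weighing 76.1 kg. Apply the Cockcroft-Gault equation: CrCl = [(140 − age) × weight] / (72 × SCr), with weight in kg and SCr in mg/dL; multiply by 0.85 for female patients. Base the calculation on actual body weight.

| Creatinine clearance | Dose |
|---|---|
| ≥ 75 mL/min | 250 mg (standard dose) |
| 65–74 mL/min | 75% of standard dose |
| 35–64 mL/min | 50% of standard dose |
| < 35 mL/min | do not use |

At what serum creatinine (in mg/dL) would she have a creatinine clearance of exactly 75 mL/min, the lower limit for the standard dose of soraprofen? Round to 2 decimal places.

1.29 mg/dL

Standard dose requires CrCl ≥ 75 mL/min.
Set (140 − 32) × 76.1 × 0.85 / (72 × SCr) = 75
SCr = (140 − 32) × 76.1 × 0.85 / (72 × 75) = 1.294 mg/dL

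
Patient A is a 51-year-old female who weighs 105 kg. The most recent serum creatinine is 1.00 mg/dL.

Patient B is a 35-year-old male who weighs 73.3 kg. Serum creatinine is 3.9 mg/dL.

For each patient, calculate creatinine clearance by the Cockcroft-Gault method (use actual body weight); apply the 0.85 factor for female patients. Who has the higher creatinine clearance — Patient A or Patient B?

Patient A: CrCl = (140 − 51) × 105 / (72 × 1) × 0.85 = 9345.0 / 72.00 × 0.85 ≈ 110.3 mL/min
Patient B: CrCl = (140 − 35) × 73.3 / (72 × 3.9) = 7696.5 / 280.80 ≈ 27.4 mL/min
110.3 vs 27.4 mL/min → Patient A is higher.

Patient A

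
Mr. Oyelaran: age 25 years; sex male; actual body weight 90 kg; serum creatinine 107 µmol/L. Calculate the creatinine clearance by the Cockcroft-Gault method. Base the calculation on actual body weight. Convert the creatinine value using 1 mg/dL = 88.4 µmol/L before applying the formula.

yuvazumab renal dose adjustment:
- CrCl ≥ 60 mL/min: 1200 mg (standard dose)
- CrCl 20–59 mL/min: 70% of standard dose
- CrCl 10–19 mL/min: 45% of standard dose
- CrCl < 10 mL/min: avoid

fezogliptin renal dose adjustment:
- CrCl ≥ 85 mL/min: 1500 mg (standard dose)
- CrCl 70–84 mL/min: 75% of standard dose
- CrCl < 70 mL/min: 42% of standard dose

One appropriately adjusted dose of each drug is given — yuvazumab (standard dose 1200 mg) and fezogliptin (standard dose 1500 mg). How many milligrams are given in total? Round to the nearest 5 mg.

2700 mg

SCr = 107 / 88.4 = 1.21 mg/dL
CrCl = (140 − 25) × 90 / (72 × 1.21) = 10350.0 / 87.12 ≈ 118.8 mL/min
CrCl ≈ 119 mL/min.
yuvazumab: ≥ 60 mL/min → 100% of 1200 mg = 1200 mg.
fezogliptin: ≥ 85 mL/min → 100% of 1500 mg = 1500 mg.
Total = 1200 + 1500 = 2700 mg.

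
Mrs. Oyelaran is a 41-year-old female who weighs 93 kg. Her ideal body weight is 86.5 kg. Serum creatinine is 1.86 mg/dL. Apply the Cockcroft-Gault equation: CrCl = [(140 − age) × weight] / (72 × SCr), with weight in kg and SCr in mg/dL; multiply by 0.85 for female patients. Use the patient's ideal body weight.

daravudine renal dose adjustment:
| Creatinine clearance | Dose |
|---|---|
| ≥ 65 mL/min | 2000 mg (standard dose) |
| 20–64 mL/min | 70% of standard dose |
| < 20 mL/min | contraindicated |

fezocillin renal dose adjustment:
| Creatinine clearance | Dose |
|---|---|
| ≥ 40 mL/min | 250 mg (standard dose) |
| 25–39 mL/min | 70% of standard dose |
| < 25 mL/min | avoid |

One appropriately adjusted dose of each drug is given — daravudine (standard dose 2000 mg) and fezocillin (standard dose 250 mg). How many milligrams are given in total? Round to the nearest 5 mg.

1650 mg

CrCl = (140 − 41) × 86.5 / (72 × 1.86) × 0.85 = 8563.5 / 133.92 × 0.85 ≈ 54.4 mL/min
CrCl ≈ 54 mL/min.
daravudine: 20–64 mL/min → 70% of 2000 mg = 1400 mg.
fezocillin: ≥ 40 mL/min → 100% of 250 mg = 250 mg.
Total = 1400 + 250 = 1650 mg.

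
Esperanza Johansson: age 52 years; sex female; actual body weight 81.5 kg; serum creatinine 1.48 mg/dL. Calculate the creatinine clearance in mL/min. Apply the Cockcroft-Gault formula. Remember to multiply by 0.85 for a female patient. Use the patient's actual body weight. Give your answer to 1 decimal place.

CrCl = (140 − 52) × 81.5 / (72 × 1.48) × 0.85 = 7172.0 / 106.56 × 0.85 ≈ 57.2 mL/min

57.2 mL/min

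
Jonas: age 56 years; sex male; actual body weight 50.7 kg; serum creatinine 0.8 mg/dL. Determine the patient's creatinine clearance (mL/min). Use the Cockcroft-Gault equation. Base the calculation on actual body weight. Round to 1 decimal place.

CrCl = (140 − 56) × 50.7 / (72 × 0.8) = 4258.8 / 57.60 ≈ 73.9 mL/min

73.9 mL/min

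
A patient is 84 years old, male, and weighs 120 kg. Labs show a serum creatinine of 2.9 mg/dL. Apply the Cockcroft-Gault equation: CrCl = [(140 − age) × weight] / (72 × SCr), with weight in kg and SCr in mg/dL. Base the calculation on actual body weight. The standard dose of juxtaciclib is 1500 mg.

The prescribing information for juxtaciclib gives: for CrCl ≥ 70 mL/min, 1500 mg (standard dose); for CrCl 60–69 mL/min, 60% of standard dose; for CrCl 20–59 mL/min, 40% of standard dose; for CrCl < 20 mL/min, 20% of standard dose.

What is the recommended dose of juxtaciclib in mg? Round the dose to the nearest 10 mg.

CrCl = (140 − 84) × 120 / (72 × 2.9) = 6720.0 / 208.80 ≈ 32.2 mL/min
CrCl ≈ 32 mL/min → bracket 20–59 mL/min.
40% of 1500 mg = 600 mg

600 mg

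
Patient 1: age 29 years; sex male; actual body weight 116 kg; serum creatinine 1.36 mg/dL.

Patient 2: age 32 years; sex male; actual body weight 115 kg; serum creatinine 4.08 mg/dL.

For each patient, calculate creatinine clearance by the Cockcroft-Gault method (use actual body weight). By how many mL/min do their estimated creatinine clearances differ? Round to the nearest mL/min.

89 mL/min

Patient 1: CrCl = (140 − 29) × 116 / (72 × 1.36) = 12876.0 / 97.92 ≈ 131.5 mL/min
Patient 2: CrCl = (140 − 32) × 115 / (72 × 4.08) = 12420.0 / 293.76 ≈ 42.3 mL/min
|131.5 − 42.3| = 89.2 mL/min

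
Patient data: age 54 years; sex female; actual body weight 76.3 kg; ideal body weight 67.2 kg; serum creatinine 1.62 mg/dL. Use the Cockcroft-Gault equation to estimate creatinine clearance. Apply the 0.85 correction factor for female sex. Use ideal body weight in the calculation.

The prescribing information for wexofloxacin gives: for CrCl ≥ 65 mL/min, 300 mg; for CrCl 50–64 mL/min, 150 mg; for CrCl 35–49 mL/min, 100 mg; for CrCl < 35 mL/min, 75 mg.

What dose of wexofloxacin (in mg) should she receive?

CrCl = (140 − 54) × 67.2 / (72 × 1.62) × 0.85 = 5779.2 / 116.64 × 0.85 ≈ 42.1 mL/min
CrCl ≈ 42 mL/min → bracket 35–49 mL/min.
Dose for this bracket: 100 mg.

100 mg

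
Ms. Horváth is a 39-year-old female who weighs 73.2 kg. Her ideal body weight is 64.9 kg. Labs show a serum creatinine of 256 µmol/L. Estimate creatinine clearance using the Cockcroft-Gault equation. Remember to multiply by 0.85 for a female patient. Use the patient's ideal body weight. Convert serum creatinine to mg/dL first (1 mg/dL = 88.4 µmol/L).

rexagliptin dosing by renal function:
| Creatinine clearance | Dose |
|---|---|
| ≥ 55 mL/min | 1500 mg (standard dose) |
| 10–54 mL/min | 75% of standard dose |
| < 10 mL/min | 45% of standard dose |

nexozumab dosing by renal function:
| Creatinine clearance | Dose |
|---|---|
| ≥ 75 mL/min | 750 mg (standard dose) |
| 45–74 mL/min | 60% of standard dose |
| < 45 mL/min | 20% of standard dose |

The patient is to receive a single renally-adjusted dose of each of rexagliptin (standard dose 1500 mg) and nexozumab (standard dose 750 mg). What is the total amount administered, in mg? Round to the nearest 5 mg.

SCr = 256 / 88.4 = 2.896 mg/dL
CrCl = (140 − 39) × 64.9 / (72 × 2.896) × 0.85 = 6554.9 / 208.51 × 0.85 ≈ 26.7 mL/min
CrCl ≈ 27 mL/min.
rexagliptin: 10–54 mL/min → 75% of 1500 mg = 1125 mg.
nexozumab: < 45 mL/min → 20% of 750 mg = 150 mg.
Total = 1125 + 150 = 1275 mg.

1275 mg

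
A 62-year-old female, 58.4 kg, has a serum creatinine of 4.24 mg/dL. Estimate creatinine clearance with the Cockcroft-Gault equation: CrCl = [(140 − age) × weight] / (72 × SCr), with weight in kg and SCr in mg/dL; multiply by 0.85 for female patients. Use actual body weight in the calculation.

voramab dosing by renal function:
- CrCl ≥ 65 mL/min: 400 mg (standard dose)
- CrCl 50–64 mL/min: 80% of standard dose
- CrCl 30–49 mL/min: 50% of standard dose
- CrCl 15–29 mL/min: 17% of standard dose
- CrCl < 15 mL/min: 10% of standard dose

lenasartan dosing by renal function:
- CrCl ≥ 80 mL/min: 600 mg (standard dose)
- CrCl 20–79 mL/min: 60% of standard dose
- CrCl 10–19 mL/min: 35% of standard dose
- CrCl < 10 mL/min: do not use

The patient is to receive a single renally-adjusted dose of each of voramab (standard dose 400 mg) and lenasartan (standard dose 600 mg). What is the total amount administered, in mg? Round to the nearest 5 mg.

250 mg

CrCl = (140 − 62) × 58.4 / (72 × 4.24) × 0.85 = 4555.2 / 305.28 × 0.85 ≈ 12.7 mL/min
CrCl ≈ 13 mL/min.
voramab: < 15 mL/min → 10% of 400 mg = 40 mg.
lenasartan: 10–19 mL/min → 35% of 600 mg = 210 mg.
Total = 40 + 210 = 250 mg.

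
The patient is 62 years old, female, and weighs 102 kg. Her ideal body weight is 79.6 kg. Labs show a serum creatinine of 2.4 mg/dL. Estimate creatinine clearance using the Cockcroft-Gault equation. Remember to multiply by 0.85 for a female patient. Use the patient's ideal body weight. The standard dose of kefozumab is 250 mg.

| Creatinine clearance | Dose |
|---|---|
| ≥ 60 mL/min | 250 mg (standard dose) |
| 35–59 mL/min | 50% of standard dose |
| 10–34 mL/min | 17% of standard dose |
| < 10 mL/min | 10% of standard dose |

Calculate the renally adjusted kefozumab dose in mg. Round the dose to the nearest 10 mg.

CrCl = (140 − 62) × 79.6 / (72 × 2.4) × 0.85 = 6208.8 / 172.80 × 0.85 ≈ 30.5 mL/min
CrCl ≈ 31 mL/min → bracket 10–34 mL/min.
17% of 250 mg = 42.5 mg → 40 mg

40 mg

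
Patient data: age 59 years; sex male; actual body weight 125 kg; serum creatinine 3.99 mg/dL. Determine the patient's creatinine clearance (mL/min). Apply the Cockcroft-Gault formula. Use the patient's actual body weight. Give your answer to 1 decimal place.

35.2 mL/min

CrCl = (140 − 59) × 125 / (72 × 3.99) = 10125.0 / 287.28 ≈ 35.2 mL/min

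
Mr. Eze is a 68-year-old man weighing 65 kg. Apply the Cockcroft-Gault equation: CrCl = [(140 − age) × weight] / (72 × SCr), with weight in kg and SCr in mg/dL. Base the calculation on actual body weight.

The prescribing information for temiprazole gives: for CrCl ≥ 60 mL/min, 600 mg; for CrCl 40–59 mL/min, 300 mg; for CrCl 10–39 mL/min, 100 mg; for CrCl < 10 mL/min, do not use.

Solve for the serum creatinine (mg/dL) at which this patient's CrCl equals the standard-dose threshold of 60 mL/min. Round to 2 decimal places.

1.08 mg/dL

Standard dose requires CrCl ≥ 60 mL/min.
Set (140 − 68) × 65 / (72 × SCr) = 60
SCr = (140 − 68) × 65 / (72 × 60) = 1.083 mg/dL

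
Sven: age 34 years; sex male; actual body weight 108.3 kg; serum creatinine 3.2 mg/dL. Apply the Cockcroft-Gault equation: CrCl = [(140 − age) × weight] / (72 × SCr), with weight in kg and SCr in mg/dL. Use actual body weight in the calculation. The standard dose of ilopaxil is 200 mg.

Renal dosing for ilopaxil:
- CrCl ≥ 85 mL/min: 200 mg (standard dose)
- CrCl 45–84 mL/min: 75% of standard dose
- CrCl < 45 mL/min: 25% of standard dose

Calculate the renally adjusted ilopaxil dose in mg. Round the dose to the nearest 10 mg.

CrCl = (140 − 34) × 108.3 / (72 × 3.2) = 11479.8 / 230.40 ≈ 49.8 mL/min
CrCl ≈ 50 mL/min → bracket 45–84 mL/min.
75% of 200 mg = 150 mg

150 mg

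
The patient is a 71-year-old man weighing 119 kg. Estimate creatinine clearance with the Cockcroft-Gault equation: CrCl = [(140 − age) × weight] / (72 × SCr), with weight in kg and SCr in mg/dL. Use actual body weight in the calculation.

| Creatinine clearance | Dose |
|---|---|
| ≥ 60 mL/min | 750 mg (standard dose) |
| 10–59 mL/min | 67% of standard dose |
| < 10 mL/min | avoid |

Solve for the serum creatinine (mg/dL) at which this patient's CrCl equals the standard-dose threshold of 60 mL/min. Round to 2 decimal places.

1.90 mg/dL

Standard dose requires CrCl ≥ 60 mL/min.
Set (140 − 71) × 119 / (72 × SCr) = 60
SCr = (140 − 71) × 119 / (72 × 60) = 1.901 mg/dL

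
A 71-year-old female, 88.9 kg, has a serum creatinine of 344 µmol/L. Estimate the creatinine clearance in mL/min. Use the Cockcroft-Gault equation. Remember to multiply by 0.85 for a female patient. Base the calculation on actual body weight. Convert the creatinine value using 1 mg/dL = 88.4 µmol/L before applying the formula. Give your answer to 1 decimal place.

SCr = 344 / 88.4 = 3.891 mg/dL
CrCl = (140 − 71) × 88.9 / (72 × 3.891) × 0.85 = 6134.1 / 280.15 × 0.85 ≈ 18.6 mL/min

18.6 mL/min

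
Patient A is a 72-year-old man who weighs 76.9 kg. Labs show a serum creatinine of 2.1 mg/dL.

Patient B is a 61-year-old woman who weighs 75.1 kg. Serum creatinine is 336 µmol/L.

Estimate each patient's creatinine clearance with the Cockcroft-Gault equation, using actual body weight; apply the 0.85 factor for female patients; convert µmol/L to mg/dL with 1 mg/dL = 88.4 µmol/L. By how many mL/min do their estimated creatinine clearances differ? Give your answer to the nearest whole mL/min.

Patient A: CrCl = (140 − 72) × 76.9 / (72 × 2.1) = 5229.2 / 151.20 ≈ 34.6 mL/min
Patient B: SCr = 336 / 88.4 = 3.801 mg/dL
Patient B: CrCl = (140 − 61) × 75.1 / (72 × 3.801) × 0.85 = 5932.9 / 273.67 × 0.85 ≈ 18.4 mL/min
|34.6 − 18.4| = 16.2 mL/min

16 mL/min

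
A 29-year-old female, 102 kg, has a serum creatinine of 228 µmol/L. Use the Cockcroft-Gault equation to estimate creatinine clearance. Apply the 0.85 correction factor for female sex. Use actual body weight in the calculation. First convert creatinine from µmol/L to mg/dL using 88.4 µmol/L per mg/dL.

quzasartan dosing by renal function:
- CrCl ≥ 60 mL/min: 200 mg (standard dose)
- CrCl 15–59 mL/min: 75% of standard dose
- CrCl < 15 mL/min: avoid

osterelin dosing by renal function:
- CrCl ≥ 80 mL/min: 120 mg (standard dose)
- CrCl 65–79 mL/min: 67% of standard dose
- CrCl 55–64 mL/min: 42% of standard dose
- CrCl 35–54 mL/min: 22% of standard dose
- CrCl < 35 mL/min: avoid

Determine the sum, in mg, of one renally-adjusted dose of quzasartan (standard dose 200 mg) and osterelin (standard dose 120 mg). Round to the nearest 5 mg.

175 mg

SCr = 228 / 88.4 = 2.579 mg/dL
CrCl = (140 − 29) × 102 / (72 × 2.579) × 0.85 = 11322.0 / 185.69 × 0.85 ≈ 51.8 mL/min
CrCl ≈ 52 mL/min.
quzasartan: 15–59 mL/min → 75% of 200 mg = 150 mg.
osterelin: 35–54 mL/min → 22% of 120 mg = 26.4 mg.
Total = 150 + 26.4 = 176.4 mg.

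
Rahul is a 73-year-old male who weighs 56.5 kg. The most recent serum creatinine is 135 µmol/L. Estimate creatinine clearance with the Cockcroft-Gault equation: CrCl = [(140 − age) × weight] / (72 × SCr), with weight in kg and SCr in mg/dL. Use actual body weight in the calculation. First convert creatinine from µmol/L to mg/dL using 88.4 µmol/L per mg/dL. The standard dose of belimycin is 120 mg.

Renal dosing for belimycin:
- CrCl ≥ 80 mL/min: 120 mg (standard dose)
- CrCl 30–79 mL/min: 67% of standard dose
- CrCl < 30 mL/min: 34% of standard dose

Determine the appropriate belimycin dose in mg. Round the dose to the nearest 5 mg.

80 mg

SCr = 135 / 88.4 = 1.527 mg/dL
CrCl = (140 − 73) × 56.5 / (72 × 1.527) = 3785.5 / 109.94 ≈ 34.4 mL/min
CrCl ≈ 34 mL/min → bracket 30–79 mL/min.
67% of 120 mg = 80.4 mg → 80 mg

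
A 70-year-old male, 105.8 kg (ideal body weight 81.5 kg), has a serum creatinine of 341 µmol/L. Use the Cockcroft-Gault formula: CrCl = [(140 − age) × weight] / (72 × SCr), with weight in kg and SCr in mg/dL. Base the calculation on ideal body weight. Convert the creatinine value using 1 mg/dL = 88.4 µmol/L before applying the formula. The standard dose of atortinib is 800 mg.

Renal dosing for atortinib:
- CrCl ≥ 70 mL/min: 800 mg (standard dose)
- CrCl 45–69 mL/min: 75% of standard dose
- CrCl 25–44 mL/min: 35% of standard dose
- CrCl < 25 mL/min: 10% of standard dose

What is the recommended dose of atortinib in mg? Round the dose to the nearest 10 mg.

SCr = 341 / 88.4 = 3.857 mg/dL
CrCl = (140 − 70) × 81.5 / (72 × 3.857) = 5705.0 / 277.70 ≈ 20.5 mL/min
CrCl ≈ 21 mL/min → bracket < 25 mL/min.
10% of 800 mg = 80 mg

80 mg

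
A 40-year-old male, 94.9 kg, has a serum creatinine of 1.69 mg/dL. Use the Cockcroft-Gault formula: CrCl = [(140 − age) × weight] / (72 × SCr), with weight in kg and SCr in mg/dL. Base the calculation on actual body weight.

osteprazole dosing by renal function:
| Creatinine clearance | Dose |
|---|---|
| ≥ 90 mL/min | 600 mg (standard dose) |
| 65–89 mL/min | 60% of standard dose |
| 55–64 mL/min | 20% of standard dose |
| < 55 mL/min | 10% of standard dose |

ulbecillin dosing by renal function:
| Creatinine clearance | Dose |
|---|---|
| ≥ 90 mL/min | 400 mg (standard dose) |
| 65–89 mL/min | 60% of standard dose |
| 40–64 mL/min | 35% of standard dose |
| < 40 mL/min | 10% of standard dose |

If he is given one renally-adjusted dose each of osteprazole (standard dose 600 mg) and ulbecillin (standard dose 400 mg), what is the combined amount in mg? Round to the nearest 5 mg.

600 mg

CrCl = (140 − 40) × 94.9 / (72 × 1.69) = 9490.0 / 121.68 ≈ 78.0 mL/min
CrCl ≈ 78 mL/min.
osteprazole: 65–89 mL/min → 60% of 600 mg = 360 mg.
ulbecillin: 65–89 mL/min → 60% of 400 mg = 240 mg.
Total = 360 + 240 = 600 mg.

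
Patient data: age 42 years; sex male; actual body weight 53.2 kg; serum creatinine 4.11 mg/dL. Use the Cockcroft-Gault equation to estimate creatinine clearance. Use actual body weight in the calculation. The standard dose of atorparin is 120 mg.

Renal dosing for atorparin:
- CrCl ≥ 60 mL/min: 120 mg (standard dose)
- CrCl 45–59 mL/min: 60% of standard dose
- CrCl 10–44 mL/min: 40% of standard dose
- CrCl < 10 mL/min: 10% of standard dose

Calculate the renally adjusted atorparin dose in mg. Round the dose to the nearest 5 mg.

50 mg

CrCl = (140 − 42) × 53.2 / (72 × 4.11) = 5213.6 / 295.92 ≈ 17.6 mL/min
CrCl ≈ 18 mL/min → bracket 10–44 mL/min.
40% of 120 mg = 48 mg → 50 mg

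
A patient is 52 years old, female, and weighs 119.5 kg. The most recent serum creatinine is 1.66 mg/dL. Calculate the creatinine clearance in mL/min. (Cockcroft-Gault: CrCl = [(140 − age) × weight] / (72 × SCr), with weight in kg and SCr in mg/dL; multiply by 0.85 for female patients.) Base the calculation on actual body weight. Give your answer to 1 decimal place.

74.8 mL/min

CrCl = (140 − 52) × 119.5 / (72 × 1.66) × 0.85 = 10516.0 / 119.52 × 0.85 ≈ 74.8 mL/min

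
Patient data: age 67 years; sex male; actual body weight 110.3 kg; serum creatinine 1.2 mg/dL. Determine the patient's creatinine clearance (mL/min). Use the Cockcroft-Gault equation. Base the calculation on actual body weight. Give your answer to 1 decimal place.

93.2 mL/min

CrCl = (140 − 67) × 110.3 / (72 × 1.2) = 8051.9 / 86.40 ≈ 93.2 mL/min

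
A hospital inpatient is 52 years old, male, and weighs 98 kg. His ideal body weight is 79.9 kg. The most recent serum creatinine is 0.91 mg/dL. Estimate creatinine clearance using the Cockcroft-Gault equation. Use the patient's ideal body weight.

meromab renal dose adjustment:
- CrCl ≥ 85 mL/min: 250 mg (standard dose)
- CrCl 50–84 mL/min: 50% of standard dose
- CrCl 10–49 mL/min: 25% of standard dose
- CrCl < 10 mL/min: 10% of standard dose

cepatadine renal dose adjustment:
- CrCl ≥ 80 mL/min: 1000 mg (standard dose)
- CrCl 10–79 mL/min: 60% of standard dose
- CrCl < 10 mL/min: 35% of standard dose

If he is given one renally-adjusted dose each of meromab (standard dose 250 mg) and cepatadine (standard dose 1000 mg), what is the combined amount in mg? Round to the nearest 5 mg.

CrCl = (140 − 52) × 79.9 / (72 × 0.91) = 7031.2 / 65.52 ≈ 107.3 mL/min
CrCl ≈ 107 mL/min.
meromab: ≥ 85 mL/min → 100% of 250 mg = 250 mg.
cepatadine: ≥ 80 mL/min → 100% of 1000 mg = 1000 mg.
Total = 250 + 1000 = 1250 mg.

1250 mg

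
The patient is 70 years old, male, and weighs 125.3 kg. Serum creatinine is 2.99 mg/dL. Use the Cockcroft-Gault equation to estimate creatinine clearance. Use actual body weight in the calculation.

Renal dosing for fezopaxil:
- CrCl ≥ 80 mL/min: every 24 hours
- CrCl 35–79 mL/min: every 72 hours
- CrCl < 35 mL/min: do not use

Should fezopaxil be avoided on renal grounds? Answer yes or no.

no

CrCl = (140 − 70) × 125.3 / (72 × 2.99) = 8771.0 / 215.28 ≈ 40.7 mL/min
CrCl ≈ 41 mL/min, which is ≥ 35 mL/min.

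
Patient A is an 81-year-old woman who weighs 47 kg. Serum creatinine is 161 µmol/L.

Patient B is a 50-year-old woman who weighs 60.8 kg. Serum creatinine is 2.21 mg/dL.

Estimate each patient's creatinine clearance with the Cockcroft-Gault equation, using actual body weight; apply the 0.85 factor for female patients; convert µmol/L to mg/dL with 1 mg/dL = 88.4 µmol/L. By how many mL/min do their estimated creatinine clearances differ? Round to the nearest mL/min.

Patient A: SCr = 161 / 88.4 = 1.821 mg/dL
Patient A: CrCl = (140 − 81) × 47 / (72 × 1.821) × 0.85 = 2773.0 / 131.11 × 0.85 ≈ 18.0 mL/min
Patient B: CrCl = (140 − 50) × 60.8 / (72 × 2.21) × 0.85 = 5472.0 / 159.12 × 0.85 ≈ 29.2 mL/min
|18.0 − 29.2| = 11.2 mL/min

11 mL/min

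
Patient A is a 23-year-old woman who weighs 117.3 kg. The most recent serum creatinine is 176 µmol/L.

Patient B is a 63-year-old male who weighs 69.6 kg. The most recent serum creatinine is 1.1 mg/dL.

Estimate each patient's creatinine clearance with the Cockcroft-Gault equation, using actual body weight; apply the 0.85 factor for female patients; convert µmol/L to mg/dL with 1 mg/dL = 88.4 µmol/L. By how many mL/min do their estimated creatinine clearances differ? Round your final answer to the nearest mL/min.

14 mL/min

Patient A: SCr = 176 / 88.4 = 1.991 mg/dL
Patient A: CrCl = (140 − 23) × 117.3 / (72 × 1.991) × 0.85 = 13724.1 / 143.35 × 0.85 ≈ 81.4 mL/min
Patient B: CrCl = (140 − 63) × 69.6 / (72 × 1.1) = 5359.2 / 79.20 ≈ 67.7 mL/min
|81.4 − 67.7| = 13.7 mL/min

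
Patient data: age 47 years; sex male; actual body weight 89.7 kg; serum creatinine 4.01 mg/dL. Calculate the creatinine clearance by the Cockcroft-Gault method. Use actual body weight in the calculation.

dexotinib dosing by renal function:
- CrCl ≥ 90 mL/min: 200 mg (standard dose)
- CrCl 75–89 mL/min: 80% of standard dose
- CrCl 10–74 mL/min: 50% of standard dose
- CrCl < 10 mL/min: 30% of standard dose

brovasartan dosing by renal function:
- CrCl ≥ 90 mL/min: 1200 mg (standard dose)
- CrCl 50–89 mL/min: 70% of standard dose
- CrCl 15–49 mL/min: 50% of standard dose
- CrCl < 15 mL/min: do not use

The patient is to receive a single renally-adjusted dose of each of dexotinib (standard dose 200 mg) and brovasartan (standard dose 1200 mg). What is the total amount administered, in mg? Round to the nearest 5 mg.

700 mg

CrCl = (140 − 47) × 89.7 / (72 × 4.01) = 8342.1 / 288.72 ≈ 28.9 mL/min
CrCl ≈ 29 mL/min.
dexotinib: 10–74 mL/min → 50% of 200 mg = 100 mg.
brovasartan: 15–49 mL/min → 50% of 1200 mg = 600 mg.
Total = 100 + 600 = 700 mg.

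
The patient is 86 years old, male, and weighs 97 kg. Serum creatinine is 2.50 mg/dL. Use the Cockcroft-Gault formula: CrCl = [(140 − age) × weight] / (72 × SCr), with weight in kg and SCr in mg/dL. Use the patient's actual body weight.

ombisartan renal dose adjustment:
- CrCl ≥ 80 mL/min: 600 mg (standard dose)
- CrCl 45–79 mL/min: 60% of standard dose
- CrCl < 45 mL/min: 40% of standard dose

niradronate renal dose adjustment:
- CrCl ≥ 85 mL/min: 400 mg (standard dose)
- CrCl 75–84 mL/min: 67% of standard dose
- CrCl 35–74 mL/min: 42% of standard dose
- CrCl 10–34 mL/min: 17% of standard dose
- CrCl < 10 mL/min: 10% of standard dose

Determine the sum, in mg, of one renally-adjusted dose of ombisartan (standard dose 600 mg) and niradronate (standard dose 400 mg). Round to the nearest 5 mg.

310 mg

CrCl = (140 − 86) × 97 / (72 × 2.5) = 5238.0 / 180.00 ≈ 29.1 mL/min
CrCl ≈ 29 mL/min.
ombisartan: < 45 mL/min → 40% of 600 mg = 240 mg.
niradronate: 10–34 mL/min → 17% of 400 mg = 68 mg.
Total = 240 + 68 = 308 mg.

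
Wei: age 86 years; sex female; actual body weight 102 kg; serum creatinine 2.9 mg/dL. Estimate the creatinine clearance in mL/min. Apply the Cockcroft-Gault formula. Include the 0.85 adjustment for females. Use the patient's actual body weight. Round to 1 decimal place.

22.4 mL/min

CrCl = (140 − 86) × 102 / (72 × 2.9) × 0.85 = 5508.0 / 208.80 × 0.85 ≈ 22.4 mL/min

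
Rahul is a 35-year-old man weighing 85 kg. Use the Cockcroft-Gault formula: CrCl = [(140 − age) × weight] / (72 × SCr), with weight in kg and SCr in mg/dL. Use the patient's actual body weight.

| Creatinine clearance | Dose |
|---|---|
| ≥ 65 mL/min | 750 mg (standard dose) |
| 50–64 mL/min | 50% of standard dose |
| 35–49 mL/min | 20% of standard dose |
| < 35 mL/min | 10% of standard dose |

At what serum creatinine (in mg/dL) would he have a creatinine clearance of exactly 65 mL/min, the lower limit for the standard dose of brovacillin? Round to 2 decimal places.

Standard dose requires CrCl ≥ 65 mL/min.
Set (140 − 35) × 85 / (72 × SCr) = 65
SCr = (140 − 35) × 85 / (72 × 65) = 1.907 mg/dL

1.91 mg/dL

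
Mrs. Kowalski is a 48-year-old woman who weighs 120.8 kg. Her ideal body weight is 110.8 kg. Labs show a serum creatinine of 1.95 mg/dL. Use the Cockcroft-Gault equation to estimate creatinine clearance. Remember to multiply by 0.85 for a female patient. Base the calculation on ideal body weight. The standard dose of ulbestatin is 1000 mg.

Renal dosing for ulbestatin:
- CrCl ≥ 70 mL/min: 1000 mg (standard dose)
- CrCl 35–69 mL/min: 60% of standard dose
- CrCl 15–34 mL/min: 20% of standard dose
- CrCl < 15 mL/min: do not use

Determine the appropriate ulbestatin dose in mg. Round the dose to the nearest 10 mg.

CrCl = (140 − 48) × 110.8 / (72 × 1.95) × 0.85 = 10193.6 / 140.40 × 0.85 ≈ 61.7 mL/min
CrCl ≈ 62 mL/min → bracket 35–69 mL/min.
60% of 1000 mg = 600 mg

600 mg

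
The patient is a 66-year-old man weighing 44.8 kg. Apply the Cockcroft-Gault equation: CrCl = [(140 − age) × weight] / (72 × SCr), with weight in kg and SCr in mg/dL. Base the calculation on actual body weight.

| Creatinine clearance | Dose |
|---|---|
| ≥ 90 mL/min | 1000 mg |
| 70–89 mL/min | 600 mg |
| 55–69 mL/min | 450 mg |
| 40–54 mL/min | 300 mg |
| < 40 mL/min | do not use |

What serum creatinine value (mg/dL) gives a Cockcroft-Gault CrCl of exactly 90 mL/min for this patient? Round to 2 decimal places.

0.51 mg/dL

Standard dose requires CrCl ≥ 90 mL/min.
Set (140 − 66) × 44.8 / (72 × SCr) = 90
SCr = (140 − 66) × 44.8 / (72 × 90) = 0.512 mg/dL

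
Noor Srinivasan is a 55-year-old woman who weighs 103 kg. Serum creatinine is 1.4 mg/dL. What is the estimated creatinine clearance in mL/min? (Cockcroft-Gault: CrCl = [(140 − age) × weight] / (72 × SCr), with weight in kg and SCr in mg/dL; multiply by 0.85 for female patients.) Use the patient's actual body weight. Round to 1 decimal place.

73.8 mL/min

CrCl = (140 − 55) × 103 / (72 × 1.4) × 0.85 = 8755.0 / 100.80 × 0.85 ≈ 73.8 mL/min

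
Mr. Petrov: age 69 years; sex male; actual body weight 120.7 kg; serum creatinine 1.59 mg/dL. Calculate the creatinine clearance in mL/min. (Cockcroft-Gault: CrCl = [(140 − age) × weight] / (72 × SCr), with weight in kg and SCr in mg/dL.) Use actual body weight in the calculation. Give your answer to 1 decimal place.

CrCl = (140 − 69) × 120.7 / (72 × 1.59) = 8569.7 / 114.48 ≈ 74.9 mL/min

74.9 mL/min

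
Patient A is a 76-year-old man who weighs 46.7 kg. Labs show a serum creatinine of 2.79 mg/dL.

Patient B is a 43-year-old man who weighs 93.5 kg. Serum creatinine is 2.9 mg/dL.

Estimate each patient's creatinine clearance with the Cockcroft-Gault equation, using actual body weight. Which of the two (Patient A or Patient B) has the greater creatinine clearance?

Patient A: CrCl = (140 − 76) × 46.7 / (72 × 2.79) = 2988.8 / 200.88 ≈ 14.9 mL/min
Patient B: CrCl = (140 − 43) × 93.5 / (72 × 2.9) = 9069.5 / 208.80 ≈ 43.4 mL/min
14.9 vs 43.4 mL/min → Patient B is higher.

Patient B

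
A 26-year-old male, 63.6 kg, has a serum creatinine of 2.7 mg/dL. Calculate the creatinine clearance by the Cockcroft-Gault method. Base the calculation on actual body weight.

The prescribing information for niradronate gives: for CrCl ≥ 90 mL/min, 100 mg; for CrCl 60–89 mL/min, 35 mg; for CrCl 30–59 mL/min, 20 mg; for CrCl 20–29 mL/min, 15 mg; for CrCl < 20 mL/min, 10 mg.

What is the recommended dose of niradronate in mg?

CrCl = (140 − 26) × 63.6 / (72 × 2.7) = 7250.4 / 194.40 ≈ 37.3 mL/min
CrCl ≈ 37 mL/min → bracket 30–59 mL/min.
Dose for this bracket: 20 mg.

20 mg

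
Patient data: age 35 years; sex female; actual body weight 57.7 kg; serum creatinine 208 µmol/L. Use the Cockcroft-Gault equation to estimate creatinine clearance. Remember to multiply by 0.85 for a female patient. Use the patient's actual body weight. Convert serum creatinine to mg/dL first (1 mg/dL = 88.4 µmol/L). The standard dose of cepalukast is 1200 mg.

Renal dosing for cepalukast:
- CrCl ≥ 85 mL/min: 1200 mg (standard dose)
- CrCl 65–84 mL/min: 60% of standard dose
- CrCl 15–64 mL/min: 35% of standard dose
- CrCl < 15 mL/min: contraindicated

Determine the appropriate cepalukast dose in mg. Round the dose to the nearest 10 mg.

420 mg

SCr = 208 / 88.4 = 2.353 mg/dL
CrCl = (140 − 35) × 57.7 / (72 × 2.353) × 0.85 = 6058.5 / 169.42 × 0.85 ≈ 30.4 mL/min
CrCl ≈ 30 mL/min → bracket 15–64 mL/min.
35% of 1200 mg = 420 mg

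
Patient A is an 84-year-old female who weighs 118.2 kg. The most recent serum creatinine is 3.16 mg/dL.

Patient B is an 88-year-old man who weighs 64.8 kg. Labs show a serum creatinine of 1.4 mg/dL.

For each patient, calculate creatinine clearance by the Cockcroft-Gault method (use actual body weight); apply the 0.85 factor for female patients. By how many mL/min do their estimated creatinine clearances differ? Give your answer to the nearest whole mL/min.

Patient A: CrCl = (140 − 84) × 118.2 / (72 × 3.16) × 0.85 = 6619.2 / 227.52 × 0.85 ≈ 24.7 mL/min
Patient B: CrCl = (140 − 88) × 64.8 / (72 × 1.4) = 3369.6 / 100.80 ≈ 33.4 mL/min
|24.7 − 33.4| = 8.7 mL/min

9 mL/min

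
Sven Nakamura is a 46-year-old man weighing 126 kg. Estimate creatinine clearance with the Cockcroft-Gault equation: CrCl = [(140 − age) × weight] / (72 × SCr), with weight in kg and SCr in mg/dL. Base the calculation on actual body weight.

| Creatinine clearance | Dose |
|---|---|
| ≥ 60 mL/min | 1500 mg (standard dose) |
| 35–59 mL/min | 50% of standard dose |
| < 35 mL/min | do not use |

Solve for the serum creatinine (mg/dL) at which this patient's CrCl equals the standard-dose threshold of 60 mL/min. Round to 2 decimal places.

Standard dose requires CrCl ≥ 60 mL/min.
Set (140 − 46) × 126 / (72 × SCr) = 60
SCr = (140 − 46) × 126 / (72 × 60) = 2.742 mg/dL

2.74 mg/dL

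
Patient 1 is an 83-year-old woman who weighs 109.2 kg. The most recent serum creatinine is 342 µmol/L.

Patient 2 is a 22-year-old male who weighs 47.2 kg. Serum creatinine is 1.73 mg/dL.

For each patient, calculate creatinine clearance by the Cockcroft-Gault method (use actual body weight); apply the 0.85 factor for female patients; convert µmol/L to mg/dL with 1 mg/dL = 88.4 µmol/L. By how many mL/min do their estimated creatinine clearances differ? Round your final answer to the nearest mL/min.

Patient 1: SCr = 342 / 88.4 = 3.869 mg/dL
Patient 1: CrCl = (140 − 83) × 109.2 / (72 × 3.869) × 0.85 = 6224.4 / 278.57 × 0.85 ≈ 19.0 mL/min
Patient 2: CrCl = (140 − 22) × 47.2 / (72 × 1.73) = 5569.6 / 124.56 ≈ 44.7 mL/min
|19.0 − 44.7| = 25.7 mL/min

26 mL/min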